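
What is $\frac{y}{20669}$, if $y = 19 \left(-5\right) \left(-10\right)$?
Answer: $\frac{950}{20669} \approx 0.045963$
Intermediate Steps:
$y = 950$ ($y = \left(-95\right) \left(-10\right) = 950$)
$\frac{y}{20669} = \frac{950}{20669}$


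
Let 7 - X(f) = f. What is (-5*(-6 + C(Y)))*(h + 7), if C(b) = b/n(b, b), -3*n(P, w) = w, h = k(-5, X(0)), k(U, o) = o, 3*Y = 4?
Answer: 630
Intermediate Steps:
Y = 4/3 (Y = (1/3)*4 = 4/3 ≈ 1.3333)
X(f) = 7 - f
h = 7 (h = 7 - 1*0 = 7 + 0 = 7)
n(P, w) = -w/3
C(b) = -3 (C(b) = b/((-b/3)) = b*(-3/b) = -3)
(-5*(-6 + C(Y)))*(h + 7) = (-5*(-6 - 3))*(7 + 7) = -5*(-9)*14 = 45*14 = 630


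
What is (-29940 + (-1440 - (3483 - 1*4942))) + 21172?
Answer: -8749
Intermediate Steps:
(-29940 + (-1440 - (3483 - 1*4942))) + 21172 = (-29940 + (-1440 - (3483 - 4942))) + 21172 = (-29940 + (-1440 - 1*(-1459))) + 21172 = (-29940 + (-1440 + 1459)) + 21172 = (-29940 + 19) + 21172 = -29921 + 21172 = -8749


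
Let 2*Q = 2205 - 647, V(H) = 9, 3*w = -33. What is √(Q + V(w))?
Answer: 2*√197 ≈ 28.071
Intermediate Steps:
w = -11 (w = (⅓)*(-33) = -11)
Q = 779 (Q = (2205 - 647)/2 = (½)*1558 = 779)
√(Q + V(w)) = √(779 + 9) = √788 = 2*√197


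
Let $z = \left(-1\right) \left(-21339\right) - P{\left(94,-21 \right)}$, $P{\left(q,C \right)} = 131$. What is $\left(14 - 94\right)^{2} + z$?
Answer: $27608$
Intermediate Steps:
$z = 21208$ ($z = \left(-1\right) \left(-21339\right) - 131 = 21339 - 131 = 21208$)
$\left(14 - 94\right)^{2} + z = \left(14 - 94\right)^{2} + 21208 = \left(-80\right)^{2} + 21208 = 6400 + 21208 = 27608$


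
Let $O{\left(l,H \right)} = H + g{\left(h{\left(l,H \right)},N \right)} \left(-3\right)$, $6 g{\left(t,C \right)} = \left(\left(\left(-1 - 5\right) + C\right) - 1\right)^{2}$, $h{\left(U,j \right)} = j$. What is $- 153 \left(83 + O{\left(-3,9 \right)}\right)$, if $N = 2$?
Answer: $- \frac{24327}{2} \approx -12164.0$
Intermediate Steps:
$g{\left(t,C \right)} = \frac{\left(-7 + C\right)^{2}}{6}$ ($g{\left(t,C \right)} = \frac{\left(\left(\left(-1 - 5\right) + C\right) - 1\right)^{2}}{6} = \frac{\left(\left(-6 + C\right) - 1\right)^{2}}{6} = \frac{\left(-7 + C\right)^{2}}{6}$)
$O{\left(l,H \right)} = - \frac{25}{2} + H$ ($O{\left(l,H \right)} = H + \frac{\left(-7 + 2\right)^{2}}{6} \left(-3\right) = H + \frac{\left(-5\right)^{2}}{6} \left(-3\right) = H + \frac{1}{6} \cdot 25 \left(-3\right) = H + \frac{25}{6} \left(-3\right) = H - \frac{25}{2} = - \frac{25}{2} + H$)
$- 153 \left(83 + O{\left(-3,9 \right)}\right) = - 153 \left(83 + \left(- \frac{25}{2} + 9\right)\right) = - 153 \left(83 - \frac{7}{2}\right) = \left(-153\right) \frac{159}{2} = - \frac{24327}{2}$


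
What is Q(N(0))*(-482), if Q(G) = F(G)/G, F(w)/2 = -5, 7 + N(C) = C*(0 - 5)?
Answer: -4820/7 ≈ -688.57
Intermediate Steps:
N(C) = -7 - 5*C (N(C) = -7 + C*(0 - 5) = -7 + C*(-5) = -7 - 5*C)
F(w) = -10 (F(w) = 2*(-5) = -10)
Q(G) = -10/G
Q(N(0))*(-482) = -10/(-7 - 5*0)*(-482) = -10/(-7 + 0)*(-482) = -10/(-7)*(-482) = -10*(-1/7)*(-482) = (10/7)*(-482) = -4820/7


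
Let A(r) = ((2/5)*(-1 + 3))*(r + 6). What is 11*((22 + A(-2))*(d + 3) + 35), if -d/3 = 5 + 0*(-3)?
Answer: -14707/5 ≈ -2941.4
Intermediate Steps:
d = -15 (d = -3*(5 + 0*(-3)) = -3*(5 + 0) = -3*5 = -15)
A(r) = 24/5 + 4*r/5 (A(r) = ((2*(⅕))*2)*(6 + r) = ((⅖)*2)*(6 + r) = 4*(6 + r)/5 = 24/5 + 4*r/5)
11*((22 + A(-2))*(d + 3) + 35) = 11*((22 + (24/5 + (⅘)*(-2)))*(-15 + 3) + 35) = 11*((22 + (24/5 - 8/5))*(-12) + 35) = 11*((22 + 16/5)*(-12) + 35) = 11*((126/5)*(-12) + 35) = 11*(-1512/5 + 35) = 11*(-1337/5) = -14707/5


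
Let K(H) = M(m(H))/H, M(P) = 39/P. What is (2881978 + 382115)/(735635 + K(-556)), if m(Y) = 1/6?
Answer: 907417854/204506413 ≈ 4.4371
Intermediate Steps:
m(Y) = ⅙
K(H) = 234/H (K(H) = (39/(⅙))/H = (39*6)/H = 234/H)
(2881978 + 382115)/(735635 + K(-556)) = (2881978 + 382115)/(735635 + 234/(-556)) = 3264093/(735635 + 234*(-1/556)) = 3264093/(735635 - 117/278) = 3264093/(204506413/278) = 3264093*(278/204506413) = 907417854/204506413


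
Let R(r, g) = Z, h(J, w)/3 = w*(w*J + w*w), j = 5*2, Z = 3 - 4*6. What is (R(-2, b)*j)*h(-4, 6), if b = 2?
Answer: -45360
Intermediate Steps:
Z = -21 (Z = 3 - 24 = -21)
j = 10
h(J, w) = 3*w*(w² + J*w) (h(J, w) = 3*(w*(w*J + w*w)) = 3*(w*(J*w + w²)) = 3*(w*(w² + J*w)) = 3*w*(w² + J*w))
R(r, g) = -21
(R(-2, b)*j)*h(-4, 6) = (-21*10)*(3*6²*(-4 + 6)) = -630*36*2 = -210*216 = -45360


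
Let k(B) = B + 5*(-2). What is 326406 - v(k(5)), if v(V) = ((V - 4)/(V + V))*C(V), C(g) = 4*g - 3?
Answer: 3264267/10 ≈ 3.2643e+5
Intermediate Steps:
k(B) = -10 + B (k(B) = B - 10 = -10 + B)
C(g) = -3 + 4*g
v(V) = (-4 + V)*(-3 + 4*V)/(2*V) (v(V) = ((V - 4)/(V + V))*(-3 + 4*V) = ((-4 + V)/((2*V)))*(-3 + 4*V) = ((-4 + V)*(1/(2*V)))*(-3 + 4*V) = ((-4 + V)/(2*V))*(-3 + 4*V) = (-4 + V)*(-3 + 4*V)/(2*V))
326406 - v(k(5)) = 326406 - (-19/2 + 2*(-10 + 5) + 6/(-10 + 5)) = 326406 - (-19/2 + 2*(-5) + 6/(-5)) = 326406 - (-19/2 - 10 + 6*(-⅕)) = 326406 - (-19/2 - 10 - 6/5) = 326406 - 1*(-207/10) = 326406 + 207/10 = 3264267/10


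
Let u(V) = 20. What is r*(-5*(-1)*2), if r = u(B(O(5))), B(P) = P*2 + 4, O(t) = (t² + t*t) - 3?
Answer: 200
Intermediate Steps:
O(t) = -3 + 2*t² (O(t) = (t² + t²) - 3 = 2*t² - 3 = -3 + 2*t²)
B(P) = 4 + 2*P (B(P) = 2*P + 4 = 4 + 2*P)
r = 20
r*(-5*(-1)*2) = 20*(-5*(-1)*2) = 20*(5*2) = 20*10 = 200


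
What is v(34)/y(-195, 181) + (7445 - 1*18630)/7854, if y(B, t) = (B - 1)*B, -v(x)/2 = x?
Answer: -1698511/1191190 ≈ -1.4259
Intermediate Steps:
v(x) = -2*x
y(B, t) = B*(-1 + B) (y(B, t) = (-1 + B)*B = B*(-1 + B))
v(34)/y(-195, 181) + (7445 - 1*18630)/7854 = (-2*34)/((-195*(-1 - 195))) + (7445 - 1*18630)/7854 = -68/((-195*(-196))) + (7445 - 18630)*(1/7854) = -68/38220 - 11185*1/7854 = -68*1/38220 - 11185/7854 = -17/9555 - 11185/7854 = -1698511/1191190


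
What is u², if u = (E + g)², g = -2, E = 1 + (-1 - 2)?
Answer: 256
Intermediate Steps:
E = -2 (E = 1 - 3 = -2)
u = 16 (u = (-2 - 2)² = (-4)² = 16)
u² = 16² = 256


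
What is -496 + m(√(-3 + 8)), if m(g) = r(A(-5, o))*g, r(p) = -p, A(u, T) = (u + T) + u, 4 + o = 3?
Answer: -496 + 11*√5 ≈ -471.40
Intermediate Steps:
o = -1 (o = -4 + 3 = -1)
A(u, T) = T + 2*u (A(u, T) = (T + u) + u = T + 2*u)
m(g) = 11*g (m(g) = (-(-1 + 2*(-5)))*g = (-(-1 - 10))*g = (-1*(-11))*g = 11*g)
-496 + m(√(-3 + 8)) = -496 + 11*√(-3 + 8) = -496 + 11*√5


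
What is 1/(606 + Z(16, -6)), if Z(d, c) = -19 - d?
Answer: 1/571 ≈ 0.0017513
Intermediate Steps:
1/(606 + Z(16, -6)) = 1/(606 + (-19 - 1*16)) = 1/(606 + (-19 - 16)) = 1/(606 - 35) = 1/571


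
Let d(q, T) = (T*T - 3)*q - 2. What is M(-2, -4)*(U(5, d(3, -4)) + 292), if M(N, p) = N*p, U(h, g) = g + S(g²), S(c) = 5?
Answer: 2672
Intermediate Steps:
d(q, T) = -2 + q*(-3 + T²) (d(q, T) = (T² - 3)*q - 2 = (-3 + T²)*q - 2 = q*(-3 + T²) - 2 = -2 + q*(-3 + T²))
U(h, g) = 5 + g (U(h, g) = g + 5 = 5 + g)
M(-2, -4)*(U(5, d(3, -4)) + 292) = (-2*(-4))*((5 + (-2 - 3*3 + 3*(-4)²)) + 292) = 8*((5 + (-2 - 9 + 3*16)) + 292) = 8*((5 + (-2 - 9 + 48)) + 292) = 8*((5 + 37) + 292) = 8*(42 + 292) = 8*334 = 2672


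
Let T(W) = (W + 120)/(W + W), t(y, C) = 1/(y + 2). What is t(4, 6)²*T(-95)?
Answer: -5/1368 ≈ -0.0036550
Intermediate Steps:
t(y, C) = 1/(2 + y)
T(W) = (120 + W)/(2*W) (T(W) = (120 + W)/((2*W)) = (120 + W)*(1/(2*W)) = (120 + W)/(2*W))
t(4, 6)²*T(-95) = (1/(2 + 4))²*((½)*(120 - 95)/(-95)) = (1/6)²*((½)*(-1/95)*25) = (⅙)²*(-5/38) = (1/36)*(-5/38) = -5/1368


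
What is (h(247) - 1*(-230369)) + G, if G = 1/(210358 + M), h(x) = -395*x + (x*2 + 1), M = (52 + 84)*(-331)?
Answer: 22039923259/165342 ≈ 1.3330e+5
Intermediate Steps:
M = -45016 (M = 136*(-331) = -45016)
h(x) = 1 - 393*x (h(x) = -395*x + (2*x + 1) = -395*x + (1 + 2*x) = 1 - 393*x)
G = 1/165342 (G = 1/(210358 - 45016) = 1/165342 ≈ 6.0481e-6)
(h(247) - 1*(-230369)) + G = ((1 - 393*247) - 1*(-230369)) + 1/165342 = ((1 - 97071) + 230369) + 1/165342 = (-97070 + 230369) + 1/165342 = 133299 + 1/165342 = 22039923259/165342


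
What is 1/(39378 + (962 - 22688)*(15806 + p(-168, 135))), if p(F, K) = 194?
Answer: -1/347576622 ≈ -2.8771e-9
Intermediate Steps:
1/(39378 + (962 - 22688)*(15806 + p(-168, 135))) = 1/(39378 + (962 - 22688)*(15806 + 194)) = 1/(39378 - 21726*16000) = 1/(39378 - 347616000) = 1/(-347576622) = -1/347576622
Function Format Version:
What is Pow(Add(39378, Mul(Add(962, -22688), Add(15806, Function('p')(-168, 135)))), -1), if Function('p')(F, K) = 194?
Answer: Rational(-1, 347576622) ≈ -2.8771e-9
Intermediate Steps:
Pow(Add(39378, Mul(Add(962, -22688), Add(15806, Function('p')(-168, 135)))), -1) = Pow(Add(39378, Mul(Add(962, -22688), Add(15806, 194))), -1) = Pow(Add(39378, Mul(-21726, 16000)), -1) = Pow(Add(39378, -347616000), -1) = Pow(-347576622, -1) = Rational(-1, 347576622)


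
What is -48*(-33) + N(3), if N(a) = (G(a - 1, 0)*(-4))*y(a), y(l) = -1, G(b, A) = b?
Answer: 1592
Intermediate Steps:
N(a) = -4 + 4*a (N(a) = ((a - 1)*(-4))*(-1) = ((-1 + a)*(-4))*(-1) = (4 - 4*a)*(-1) = -4 + 4*a)
-48*(-33) + N(3) = -48*(-33) + (-4 + 4*3) = 1584 + (-4 + 12) = 1584 + 8 = 1592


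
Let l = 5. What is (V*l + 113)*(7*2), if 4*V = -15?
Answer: 2639/2 ≈ 1319.5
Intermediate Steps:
V = -15/4 (V = (¼)*(-15) = -15/4 ≈ -3.7500)
(V*l + 113)*(7*2) = (-15/4*5 + 113)*(7*2) = (-75/4 + 113)*14 = (377/4)*14 = 2639/2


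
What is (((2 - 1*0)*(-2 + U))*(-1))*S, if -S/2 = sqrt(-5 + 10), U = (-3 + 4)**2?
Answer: -4*sqrt(5) ≈ -8.9443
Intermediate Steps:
U = 1 (U = 1**2 = 1)
S = -2*sqrt(5) (S = -2*sqrt(-5 + 10) = -2*sqrt(5) ≈ -4.4721)
(((2 - 1*0)*(-2 + U))*(-1))*S = (((2 - 1*0)*(-2 + 1))*(-1))*(-2*sqrt(5)) = (((2 + 0)*(-1))*(-1))*(-2*sqrt(5)) = ((2*(-1))*(-1))*(-2*sqrt(5)) = (-2*(-1))*(-2*sqrt(5)) = 2*(-2*sqrt(5)) = -4*sqrt(5)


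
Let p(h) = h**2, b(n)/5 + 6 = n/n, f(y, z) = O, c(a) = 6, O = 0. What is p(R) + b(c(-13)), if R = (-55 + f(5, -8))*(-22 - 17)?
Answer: 4601000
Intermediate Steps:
f(y, z) = 0
b(n) = -25 (b(n) = -30 + 5*(n/n) = -30 + 5*1 = -30 + 5 = -25)
R = 2145 (R = (-55 + 0)*(-22 - 17) = -55*(-39) = 2145)
p(R) + b(c(-13)) = 2145**2 - 25 = 4601025 - 25 = 4601000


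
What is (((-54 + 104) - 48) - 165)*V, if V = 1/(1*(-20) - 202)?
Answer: 163/222 ≈ 0.73423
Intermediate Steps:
V = -1/222 (V = 1/(-20 - 202) = 1/(-222) = -1/222 ≈ -0.0045045)
(((-54 + 104) - 48) - 165)*V = (((-54 + 104) - 48) - 165)*(-1/222) = ((50 - 48) - 165)*(-1/222) = (2 - 165)*(-1/222) = -163*(-1/222) = 163/222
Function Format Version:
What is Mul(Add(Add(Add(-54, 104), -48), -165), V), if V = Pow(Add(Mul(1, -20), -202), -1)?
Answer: Rational(163, 222) ≈ 0.73423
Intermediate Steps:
V = Rational(-1, 222) (V = Pow(Add(-20, -202), -1) = Pow(-222, -1) = Rational(-1, 222) ≈ -0.0045045)
Mul(Add(Add(Add(-54, 104), -48), -165), V) = Mul(Add(Add(Add(-54, 104), -48), -165), Rational(-1, 222)) = Mul(Add(Add(50, -48), -165), Rational(-1, 222)) = Mul(Add(2, -165), Rational(-1, 222)) = Mul(-163, Rational(-1, 222)) = Rational(163, 222)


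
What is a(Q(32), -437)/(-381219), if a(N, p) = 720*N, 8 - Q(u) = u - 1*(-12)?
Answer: 8640/127073 ≈ 0.067992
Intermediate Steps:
Q(u) = -4 - u (Q(u) = 8 - (u - 1*(-12)) = 8 - (u + 12) = 8 - (12 + u) = 8 + (-12 - u) = -4 - u)
a(Q(32), -437)/(-381219) = (720*(-4 - 1*32))/(-381219) = (720*(-4 - 32))*(-1/381219) = (720*(-36))*(-1/381219) = -25920*(-1/381219) = 8640/127073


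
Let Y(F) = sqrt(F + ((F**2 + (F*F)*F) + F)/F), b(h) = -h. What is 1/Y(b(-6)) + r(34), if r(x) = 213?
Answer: 1492/7 ≈ 213.14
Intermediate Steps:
Y(F) = sqrt(F + (F + F**2 + F**3)/F) (Y(F) = sqrt(F + ((F**2 + F**2*F) + F)/F) = sqrt(F + ((F**2 + F**3) + F)/F) = sqrt(F + (F + F**2 + F**3)/F))
1/Y(b(-6)) + r(34) = 1/(sqrt(1 + (-1*(-6))**2 + 2*(-1*(-6)))) + 213 = 1/(sqrt(1 + 6**2 + 2*6)) + 213 = 1/(sqrt(1 + 36 + 12)) + 213 = 1/(sqrt(49)) + 213 = 1/7 + 213 = 1492/7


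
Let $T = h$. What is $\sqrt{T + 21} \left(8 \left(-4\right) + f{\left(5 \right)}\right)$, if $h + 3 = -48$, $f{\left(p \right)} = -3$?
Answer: $- 35 i \sqrt{30} \approx - 191.7 i$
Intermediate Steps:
$h = -51$ ($h = -3 - 48 = -51$)
$T = -51$
$\sqrt{T + 21} \left(8 \left(-4\right) + f{\left(5 \right)}\right) = \sqrt{-51 + 21} \left(8 \left(-4\right) - 3\right) = \sqrt{-30} \left(-32 - 3\right) = i \sqrt{30} \left(-35\right) = - 35 i \sqrt{30}$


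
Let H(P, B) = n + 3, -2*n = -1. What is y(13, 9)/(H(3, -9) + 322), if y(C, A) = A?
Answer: 6/217 ≈ 0.027650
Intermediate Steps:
n = ½ (n = -½*(-1) = ½ ≈ 0.50000)
H(P, B) = 7/2 (H(P, B) = ½ + 3 = 7/2)
y(13, 9)/(H(3, -9) + 322) = 9/(7/2 + 322) = 9/(651/2) = (2/651)*9 = 6/217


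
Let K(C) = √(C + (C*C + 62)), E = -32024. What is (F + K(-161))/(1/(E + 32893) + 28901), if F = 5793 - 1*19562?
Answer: -11965261/25114970 + 869*√25822/25114970 ≈ -0.47086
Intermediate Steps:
F = -13769 (F = 5793 - 19562 = -13769)
K(C) = √(62 + C + C²) (K(C) = √(C + (C² + 62)) = √(C + (62 + C²)) = √(62 + C + C²))
(F + K(-161))/(1/(E + 32893) + 28901) = (-13769 + √(62 - 161 + (-161)²))/(1/(-32024 + 32893) + 28901) = (-13769 + √(62 - 161 + 25921))/(1/869 + 28901) = (-13769 + √25822)/(1/869 + 28901) = (-13769 + √25822)/(25114970/869) = (-13769 + √25822)*(869/25114970) = -11965261/25114970 + 869*√25822/25114970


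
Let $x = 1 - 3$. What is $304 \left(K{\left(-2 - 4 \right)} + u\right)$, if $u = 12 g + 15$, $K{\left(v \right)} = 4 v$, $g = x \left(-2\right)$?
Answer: $11856$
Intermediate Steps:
$x = -2$
$g = 4$ ($g = \left(-2\right) \left(-2\right) = 4$)
$u = 63$ ($u = 12 \cdot 4 + 15 = 48 + 15 = 63$)
$304 \left(K{\left(-2 - 4 \right)} + u\right) = 304 \left(4 \left(-2 - 4\right) + 63\right) = 304 \left(4 \left(-6\right) + 63\right) = 304 \left(-24 + 63\right) = 304 \cdot 39 = 11856$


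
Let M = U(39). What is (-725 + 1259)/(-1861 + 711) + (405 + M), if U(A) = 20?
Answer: 244108/575 ≈ 424.54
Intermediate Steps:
M = 20
(-725 + 1259)/(-1861 + 711) + (405 + M) = (-725 + 1259)/(-1861 + 711) + (405 + 20) = 534/(-1150) + 425 = 534*(-1/1150) + 425 = -267/575 + 425 = 244108/575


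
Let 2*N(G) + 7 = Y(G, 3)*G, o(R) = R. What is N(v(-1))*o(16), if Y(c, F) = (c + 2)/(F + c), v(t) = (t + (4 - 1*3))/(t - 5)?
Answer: -56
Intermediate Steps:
v(t) = (1 + t)/(-5 + t) (v(t) = (t + (4 - 3))/(-5 + t) = (t + 1)/(-5 + t) = (1 + t)/(-5 + t))
Y(c, F) = (2 + c)/(F + c)
N(G) = -7/2 + G*(2 + G)/(2*(3 + G)) (N(G) = -7/2 + (((2 + G)/(3 + G))*G)/2 = -7/2 + (G*(2 + G)/(3 + G))/2 = -7/2 + G*(2 + G)/(2*(3 + G)))
N(v(-1))*o(16) = ((-21 + ((1 - 1)/(-5 - 1))² - 5*(1 - 1)/(-5 - 1))/(2*(3 + (1 - 1)/(-5 - 1))))*16 = ((-21 + (0/(-6))² - 5*0/(-6))/(2*(3 + 0/(-6))))*16 = ((-21 + (-⅙*0)² - (-5)*0/6)/(2*(3 - ⅙*0)))*16 = ((-21 + 0² - 5*0)/(2*(3 + 0)))*16 = ((½)*(-21 + 0 + 0)/3)*16 = ((½)*(⅓)*(-21))*16 = -7/2*16 = -56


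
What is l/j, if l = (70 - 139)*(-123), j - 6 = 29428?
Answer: 8487/29434 ≈ 0.28834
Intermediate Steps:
j = 29434 (j = 6 + 29428 = 29434)
l = 8487 (l = -69*(-123) = 8487)
l/j = 8487/29434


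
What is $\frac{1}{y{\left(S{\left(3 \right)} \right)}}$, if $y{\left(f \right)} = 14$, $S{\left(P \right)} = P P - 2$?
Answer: $\frac{1}{14} \approx 0.071429$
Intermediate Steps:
$S{\left(P \right)} = -2 + P^{2}$ ($S{\left(P \right)} = P^{2} - 2 = -2 + P^{2}$)
$\frac{1}{y{\left(S{\left(3 \right)} \right)}} = \frac{1}{14}$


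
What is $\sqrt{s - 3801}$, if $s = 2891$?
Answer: $i \sqrt{910} \approx 30.166 i$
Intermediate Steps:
$\sqrt{s - 3801} = \sqrt{2891 - 3801} = \sqrt{-910} = i \sqrt{910}$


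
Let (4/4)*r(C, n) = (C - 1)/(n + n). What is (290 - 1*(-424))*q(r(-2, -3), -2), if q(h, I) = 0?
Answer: 0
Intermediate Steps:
r(C, n) = (-1 + C)/(2*n) (r(C, n) = (C - 1)/(n + n) = (-1 + C)/((2*n)) = (-1 + C)*(1/(2*n)) = (-1 + C)/(2*n))
(290 - 1*(-424))*q(r(-2, -3), -2) = (290 - 1*(-424))*0 = (290 + 424)*0 = 714*0 = 0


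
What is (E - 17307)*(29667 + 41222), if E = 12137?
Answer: -366496130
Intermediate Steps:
(E - 17307)*(29667 + 41222) = (12137 - 17307)*(29667 + 41222) = -5170*70889 = -366496130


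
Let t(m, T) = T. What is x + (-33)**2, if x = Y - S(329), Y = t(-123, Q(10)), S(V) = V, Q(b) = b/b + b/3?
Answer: 2293/3 ≈ 764.33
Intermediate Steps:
Q(b) = 1 + b/3 (Q(b) = 1 + b*(1/3) = 1 + b/3)
Y = 13/3 (Y = 1 + (1/3)*10 = 1 + 10/3 = 13/3 ≈ 4.3333)
x = -974/3 (x = 13/3 - 1*329 = 13/3 - 329 = -974/3 ≈ -324.67)
x + (-33)**2 = -974/3 + (-33)**2 = -974/3 + 1089 = 2293/3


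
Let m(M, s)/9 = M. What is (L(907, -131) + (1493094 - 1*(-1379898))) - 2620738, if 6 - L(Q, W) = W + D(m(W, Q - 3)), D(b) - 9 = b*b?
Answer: -1137659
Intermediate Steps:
m(M, s) = 9*M
D(b) = 9 + b² (D(b) = 9 + b*b = 9 + b²)
L(Q, W) = -3 - W - 81*W² (L(Q, W) = 6 - (W + (9 + (9*W)²)) = 6 - (W + (9 + 81*W²)) = 6 - (9 + W + 81*W²) = 6 + (-9 - W - 81*W²) = -3 - W - 81*W²)
(L(907, -131) + (1493094 - 1*(-1379898))) - 2620738 = ((-3 - 1*(-131) - 81*(-131)²) + (1493094 - 1*(-1379898))) - 2620738 = ((-3 + 131 - 81*17161) + (1493094 + 1379898)) - 2620738 = ((-3 + 131 - 1390041) + 2872992) - 2620738 = (-1389913 + 2872992) - 2620738 = 1483079 - 2620738 = -1137659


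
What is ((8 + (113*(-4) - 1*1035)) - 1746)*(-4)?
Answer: 12900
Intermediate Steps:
((8 + (113*(-4) - 1*1035)) - 1746)*(-4) = ((8 + (-452 - 1035)) - 1746)*(-4) = ((8 - 1487) - 1746)*(-4) = (-1479 - 1746)*(-4) = -3225*(-4) = 12900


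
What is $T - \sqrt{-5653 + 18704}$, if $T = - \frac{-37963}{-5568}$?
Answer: $- \frac{37963}{5568} - \sqrt{13051} \approx -121.06$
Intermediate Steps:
$T = - \frac{37963}{5568}$ ($T = - \frac{\left(-37963\right) \left(-1\right)}{5568} = \left(-1\right) \frac{37963}{5568} = - \frac{37963}{5568} \approx -6.8181$)
$T - \sqrt{-5653 + 18704} = - \frac{37963}{5568} - \sqrt{-5653 + 18704} = - \frac{37963}{5568} - \sqrt{13051}$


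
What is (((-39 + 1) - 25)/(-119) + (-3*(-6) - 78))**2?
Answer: 1022121/289 ≈ 3536.8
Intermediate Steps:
(((-39 + 1) - 25)/(-119) + (-3*(-6) - 78))**2 = ((-38 - 25)*(-1/119) + (18 - 78))**2 = (-63*(-1/119) - 60)**2 = (9/17 - 60)**2 = (-1011/17)**2 = 1022121/289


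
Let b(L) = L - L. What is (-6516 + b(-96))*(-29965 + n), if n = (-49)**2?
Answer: 179607024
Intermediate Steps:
b(L) = 0
n = 2401
(-6516 + b(-96))*(-29965 + n) = (-6516 + 0)*(-29965 + 2401) = -6516*(-27564) = 179607024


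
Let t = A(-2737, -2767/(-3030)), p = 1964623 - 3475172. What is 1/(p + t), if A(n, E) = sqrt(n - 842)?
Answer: -1510549/2281758284980 - I*sqrt(3579)/2281758284980 ≈ -6.6201e-7 - 2.6219e-11*I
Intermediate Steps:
A(n, E) = sqrt(-842 + n)
p = -1510549
t = I*sqrt(3579) (t = sqrt(-842 - 2737) = sqrt(-3579) = I*sqrt(3579) ≈ 59.825*I)
1/(p + t) = 1/(-1510549 + I*sqrt(3579))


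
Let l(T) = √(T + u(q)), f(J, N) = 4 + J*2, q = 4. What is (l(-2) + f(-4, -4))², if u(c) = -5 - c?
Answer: (4 - I*√11)² ≈ 5.0 - 26.533*I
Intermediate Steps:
f(J, N) = 4 + 2*J
l(T) = √(-9 + T) (l(T) = √(T + (-5 - 1*4)) = √(T + (-5 - 4)) = √(T - 9) = √(-9 + T))
(l(-2) + f(-4, -4))² = (√(-9 - 2) + (4 + 2*(-4)))² = (√(-11) + (4 - 8))² = (I*√11 - 4)² = (-4 + I*√11)²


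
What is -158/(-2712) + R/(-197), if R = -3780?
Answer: 5141243/267132 ≈ 19.246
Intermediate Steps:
-158/(-2712) + R/(-197) = -158/(-2712) - 3780/(-197) = -158*(-1/2712) - 3780*(-1/197) = 79/1356 + 3780/197 = 5141243/267132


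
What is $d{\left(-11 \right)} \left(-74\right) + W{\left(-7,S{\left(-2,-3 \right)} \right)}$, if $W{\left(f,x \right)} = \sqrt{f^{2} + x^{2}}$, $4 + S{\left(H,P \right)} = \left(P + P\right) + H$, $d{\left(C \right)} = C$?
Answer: $814 + \sqrt{193} \approx 827.89$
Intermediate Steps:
$S{\left(H,P \right)} = -4 + H + 2 P$ ($S{\left(H,P \right)} = -4 + \left(\left(P + P\right) + H\right) = -4 + \left(2 P + H\right) = -4 + \left(H + 2 P\right) = -4 + H + 2 P$)
$d{\left(-11 \right)} \left(-74\right) + W{\left(-7,S{\left(-2,-3 \right)} \right)} = \left(-11\right) \left(-74\right) + \sqrt{\left(-7\right)^{2} + \left(-4 - 2 + 2 \left(-3\right)\right)^{2}} = 814 + \sqrt{49 + \left(-4 - 2 - 6\right)^{2}} = 814 + \sqrt{49 + \left(-12\right)^{2}} = 814 + \sqrt{49 + 144} = 814 + \sqrt{193}$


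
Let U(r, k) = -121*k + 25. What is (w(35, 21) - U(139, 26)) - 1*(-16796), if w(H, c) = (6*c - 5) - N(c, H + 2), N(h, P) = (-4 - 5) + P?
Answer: 20010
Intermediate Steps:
N(h, P) = -9 + P
U(r, k) = 25 - 121*k
w(H, c) = 2 - H + 6*c (w(H, c) = (6*c - 5) - (-9 + (H + 2)) = (-5 + 6*c) - (-9 + (2 + H)) = (-5 + 6*c) - (-7 + H) = (-5 + 6*c) + (7 - H) = 2 - H + 6*c)
(w(35, 21) - U(139, 26)) - 1*(-16796) = ((2 - 1*35 + 6*21) - (25 - 121*26)) - 1*(-16796) = ((2 - 35 + 126) - (25 - 3146)) + 16796 = (93 - 1*(-3121)) + 16796 = (93 + 3121) + 16796 = 3214 + 16796 = 20010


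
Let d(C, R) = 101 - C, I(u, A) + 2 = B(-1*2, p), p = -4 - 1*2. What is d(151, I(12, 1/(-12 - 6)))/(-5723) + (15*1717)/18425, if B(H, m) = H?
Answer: 29663423/21089255 ≈ 1.4066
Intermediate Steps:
p = -6 (p = -4 - 2 = -6)
I(u, A) = -4 (I(u, A) = -2 - 1*2 = -2 - 2 = -4)
d(151, I(12, 1/(-12 - 6)))/(-5723) + (15*1717)/18425 = (101 - 1*151)/(-5723) + (15*1717)/18425 = (101 - 151)*(-1/5723) + 25755*(1/18425) = -50*(-1/5723) + 5151/3685 = 50/5723 + 5151/3685 = 29663423/21089255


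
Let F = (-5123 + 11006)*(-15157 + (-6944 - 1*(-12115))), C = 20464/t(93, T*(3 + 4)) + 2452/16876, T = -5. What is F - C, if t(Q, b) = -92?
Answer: -5700672978301/97037 ≈ -5.8747e+7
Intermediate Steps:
C = -21570305/97037 (C = 20464/(-92) + 2452/16876 = 20464*(-1/92) + 2452*(1/16876) = -5116/23 + 613/4219 = -21570305/97037 ≈ -222.29)
F = -58747638 (F = 5883*(-15157 + (-6944 + 12115)) = 5883*(-15157 + 5171) = 5883*(-9986) = -58747638)
F - C = -58747638 - 1*(-21570305/97037) = -58747638 + 21570305/97037 = -5700672978301/97037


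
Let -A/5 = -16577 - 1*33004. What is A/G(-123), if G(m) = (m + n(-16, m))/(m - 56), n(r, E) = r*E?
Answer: -986111/41 ≈ -24052.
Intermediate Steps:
n(r, E) = E*r
G(m) = -15*m/(-56 + m) (G(m) = (m + m*(-16))/(m - 56) = (m - 16*m)/(-56 + m) = (-15*m)/(-56 + m) = -15*m/(-56 + m))
A = 247905 (A = -5*(-16577 - 1*33004) = -5*(-16577 - 33004) = -5*(-49581) = 247905)
A/G(-123) = 247905/((-15*(-123)/(-56 - 123))) = 247905/((-15*(-123)/(-179))) = 247905/((-15*(-123)*(-1/179))) = 247905/(-1845/179) = 247905*(-179/1845) = -986111/41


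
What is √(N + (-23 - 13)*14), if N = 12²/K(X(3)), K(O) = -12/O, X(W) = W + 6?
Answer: 6*I*√17 ≈ 24.739*I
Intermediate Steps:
X(W) = 6 + W
N = -108 (N = 12²/((-12/(6 + 3))) = 144/((-12/9)) = 144/((-12*⅑)) = 144/(-4/3) = 144*(-¾) = -108)
√(N + (-23 - 13)*14) = √(-108 + (-23 - 13)*14) = √(-108 - 36*14) = √(-108 - 504) = √(-612) = 6*I*√17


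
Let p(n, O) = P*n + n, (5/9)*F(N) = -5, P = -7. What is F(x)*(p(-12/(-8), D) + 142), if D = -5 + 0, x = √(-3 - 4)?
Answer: -1197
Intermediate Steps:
x = I*√7 (x = √(-7) = I*√7 ≈ 2.6458*I)
F(N) = -9 (F(N) = (9/5)*(-5) = -9)
D = -5
p(n, O) = -6*n (p(n, O) = -7*n + n = -6*n)
F(x)*(p(-12/(-8), D) + 142) = -9*(-(-72)/(-8) + 142) = -9*(-(-72)*(-1)/8 + 142) = -9*(-6*3/2 + 142) = -9*(-9 + 142) = -9*133 = -1197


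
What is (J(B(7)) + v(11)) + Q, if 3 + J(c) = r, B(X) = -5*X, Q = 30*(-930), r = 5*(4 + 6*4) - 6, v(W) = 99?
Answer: -27670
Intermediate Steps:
r = 134 (r = 5*(4 + 24) - 6 = 5*28 - 6 = 140 - 6 = 134)
Q = -27900
J(c) = 131 (J(c) = -3 + 134 = 131)
(J(B(7)) + v(11)) + Q = (131 + 99) - 27900 = 230 - 27900 = -27670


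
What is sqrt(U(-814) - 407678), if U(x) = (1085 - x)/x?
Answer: I*sqrt(270127357874)/814 ≈ 638.5*I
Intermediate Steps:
U(x) = (1085 - x)/x
sqrt(U(-814) - 407678) = sqrt((1085 - 1*(-814))/(-814) - 407678) = sqrt(-(1085 + 814)/814 - 407678) = sqrt(-1/814*1899 - 407678) = sqrt(-1899/814 - 407678) = sqrt(-331851791/814) = I*sqrt(270127357874)/814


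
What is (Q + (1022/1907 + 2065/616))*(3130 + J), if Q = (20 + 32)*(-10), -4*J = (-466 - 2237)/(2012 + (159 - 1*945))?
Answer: -1329683959723637/822969664 ≈ -1.6157e+6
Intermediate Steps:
J = 2703/4904 (J = -(-466 - 2237)/(4*(2012 + (159 - 1*945))) = -(-2703)/(4*(2012 + (159 - 945))) = -(-2703)/(4*(2012 - 786)) = -(-2703)/(4*1226) = -¼*(-2703/1226) = 2703/4904 ≈ 0.55118)
Q = -520 (Q = 52*(-10) = -520)
(Q + (1022/1907 + 2065/616))*(3130 + J) = (-520 + (1022/1907 + 2065/616))*(3130 + 2703/4904) = (-520 + (1022*(1/1907) + 2065*(1/616)))*(15352223/4904) = (-520 + (1022/1907 + 295/88))*(15352223/4904) = (-520 + 652501/167816)*(15352223/4904) = -86611819/167816*15352223/4904 = -1329683959723637/822969664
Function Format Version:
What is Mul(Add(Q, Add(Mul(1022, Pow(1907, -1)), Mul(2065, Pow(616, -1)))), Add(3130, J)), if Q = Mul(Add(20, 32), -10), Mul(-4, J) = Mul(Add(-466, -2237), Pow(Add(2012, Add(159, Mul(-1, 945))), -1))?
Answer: Rational(-1329683959723637, 822969664) ≈ -1.6157e+6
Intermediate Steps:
J = Rational(2703, 4904) (J = Mul(Rational(-1, 4), Mul(Add(-466, -2237), Pow(Add(2012, Add(159, Mul(-1, 945))), -1))) = Mul(Rational(-1, 4), Mul(-2703, Pow(Add(2012, Add(159, -945)), -1))) = Mul(Rational(-1, 4), Mul(-2703, Pow(Add(2012, -786), -1))) = Mul(Rational(-1, 4), Mul(-2703, Pow(1226, -1))) = Mul(Rational(-1, 4), Mul(-2703, Rational(1, 1226))) = Mul(Rational(-1, 4), Rational(-2703, 1226)) = Rational(2703, 4904) ≈ 0.55118)
Q = -520 (Q = Mul(52, -10) = -520)
Mul(Add(Q, Add(Mul(1022, Pow(1907, -1)), Mul(2065, Pow(616, -1)))), Add(3130, J)) = Mul(Add(-520, Add(Mul(1022, Pow(1907, -1)), Mul(2065, Pow(616, -1)))), Add(3130, Rational(2703, 4904))) = Mul(Add(-520, Add(Mul(1022, Rational(1, 1907)), Mul(2065, Rational(1, 616)))), Rational(15352223, 4904)) = Mul(Add(-520, Add(Rational(1022, 1907), Rational(295, 88))), Rational(15352223, 4904)) = Mul(Add(-520, Rational(652501, 167816)), Rational(15352223, 4904)) = Mul(Rational(-86611819, 167816), Rational(15352223, 4904)) = Rational(-1329683959723637, 822969664)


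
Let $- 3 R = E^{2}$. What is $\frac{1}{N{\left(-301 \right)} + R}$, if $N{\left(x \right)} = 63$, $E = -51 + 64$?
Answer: $\frac{3}{20} \approx 0.15$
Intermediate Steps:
$E = 13$
$R = - \frac{169}{3}$ ($R = - \frac{13^{2}}{3} = \left(- \frac{1}{3}\right) 169 = - \frac{169}{3} \approx -56.333$)
$\frac{1}{N{\left(-301 \right)} + R} = \frac{1}{63 - \frac{169}{3}} = \frac{1}{\frac{20}{3}} = \frac{3}{20}$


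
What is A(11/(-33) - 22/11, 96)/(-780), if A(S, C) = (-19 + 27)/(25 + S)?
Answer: -1/2210 ≈ -0.00045249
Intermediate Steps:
A(S, C) = 8/(25 + S)
A(11/(-33) - 22/11, 96)/(-780) = (8/(25 + (11/(-33) - 22/11)))/(-780) = (8/(25 + (11*(-1/33) - 22*1/11)))*(-1/780) = (8/(25 + (-⅓ - 2)))*(-1/780) = (8/(25 - 7/3))*(-1/780) = (8/(68/3))*(-1/780) = (8*(3/68))*(-1/780) = (6/17)*(-1/780) = -1/2210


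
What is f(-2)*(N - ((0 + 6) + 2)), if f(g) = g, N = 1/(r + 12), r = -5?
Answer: 110/7 ≈ 15.714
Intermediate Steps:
N = ⅐ (N = 1/(-5 + 12) = 1/7 = ⅐ ≈ 0.14286)
f(-2)*(N - ((0 + 6) + 2)) = -2*(⅐ - ((0 + 6) + 2)) = -2*(⅐ - (6 + 2)) = -2*(⅐ - 1*8) = -2*(⅐ - 8) = -2*(-55/7) = 110/7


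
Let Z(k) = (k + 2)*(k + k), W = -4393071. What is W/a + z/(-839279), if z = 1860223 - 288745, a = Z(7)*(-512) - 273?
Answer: 170724001599/2589175715 ≈ 65.938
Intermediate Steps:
Z(k) = 2*k*(2 + k) (Z(k) = (2 + k)*(2*k) = 2*k*(2 + k))
a = -64785 (a = (2*7*(2 + 7))*(-512) - 273 = (2*7*9)*(-512) - 273 = 126*(-512) - 273 = -64512 - 273 = -64785)
z = 1571478
W/a + z/(-839279) = -4393071/(-64785) + 1571478/(-839279) = -4393071*(-1/64785) + 1571478*(-1/839279) = 1464357/21595 - 1571478/839279 = 170724001599/2589175715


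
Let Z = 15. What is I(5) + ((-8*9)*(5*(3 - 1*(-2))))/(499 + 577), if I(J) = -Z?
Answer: -4485/269 ≈ -16.673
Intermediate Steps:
I(J) = -15 (I(J) = -1*15 = -15)
I(5) + ((-8*9)*(5*(3 - 1*(-2))))/(499 + 577) = -15 + ((-8*9)*(5*(3 - 1*(-2))))/(499 + 577) = -15 - 360*(3 + 2)/1076 = -15 - 360*5*(1/1076) = -15 - 72*25*(1/1076) = -15 - 1800*1/1076 = -15 - 450/269 = -4485/269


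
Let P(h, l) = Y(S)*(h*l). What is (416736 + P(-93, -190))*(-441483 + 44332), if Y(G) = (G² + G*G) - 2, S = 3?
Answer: -277789649856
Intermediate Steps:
Y(G) = -2 + 2*G² (Y(G) = (G² + G²) - 2 = 2*G² - 2 = -2 + 2*G²)
P(h, l) = 16*h*l (P(h, l) = (-2 + 2*3²)*(h*l) = (-2 + 2*9)*(h*l) = (-2 + 18)*(h*l) = 16*(h*l) = 16*h*l)
(416736 + P(-93, -190))*(-441483 + 44332) = (416736 + 16*(-93)*(-190))*(-441483 + 44332) = (416736 + 282720)*(-397151) = 699456*(-397151) = -277789649856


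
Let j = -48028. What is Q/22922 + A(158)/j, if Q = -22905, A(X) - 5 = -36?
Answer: -549685379/550448908 ≈ -0.99861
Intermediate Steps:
A(X) = -31 (A(X) = 5 - 36 = -31)
Q/22922 + A(158)/j = -22905/22922 - 31/(-48028) = -22905*1/22922 - 31*(-1/48028) = -22905/22922 + 31/48028 = -549685379/550448908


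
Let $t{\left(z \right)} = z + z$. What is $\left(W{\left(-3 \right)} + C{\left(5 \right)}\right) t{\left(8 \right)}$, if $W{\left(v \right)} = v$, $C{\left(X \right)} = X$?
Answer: $32$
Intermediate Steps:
$t{\left(z \right)} = 2 z$
$\left(W{\left(-3 \right)} + C{\left(5 \right)}\right) t{\left(8 \right)} = \left(-3 + 5\right) 2 \cdot 8 = 2 \cdot 16 = 32$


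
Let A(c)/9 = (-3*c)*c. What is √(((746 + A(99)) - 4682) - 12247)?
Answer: I*√280810 ≈ 529.92*I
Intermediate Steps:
A(c) = -27*c² (A(c) = 9*((-3*c)*c) = 9*(-3*c²) = -27*c²)
√(((746 + A(99)) - 4682) - 12247) = √(((746 - 27*99²) - 4682) - 12247) = √(((746 - 27*9801) - 4682) - 12247) = √(((746 - 264627) - 4682) - 12247) = √((-263881 - 4682) - 12247) = √(-268563 - 12247) = √(-280810) = I*√280810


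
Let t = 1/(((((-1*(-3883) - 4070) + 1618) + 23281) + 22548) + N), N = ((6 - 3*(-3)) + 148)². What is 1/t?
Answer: 73829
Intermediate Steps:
N = 26569 (N = ((6 + 9) + 148)² = (15 + 148)² = 163² = 26569)
t = 1/73829 (t = 1/(((((-1*(-3883) - 4070) + 1618) + 23281) + 22548) + 26569) = 1/(((((3883 - 4070) + 1618) + 23281) + 22548) + 26569) = 1/((((-187 + 1618) + 23281) + 22548) + 26569) = 1/(((1431 + 23281) + 22548) + 26569) = 1/((24712 + 22548) + 26569) = 1/(47260 + 26569) = 1/73829 ≈ 1.3545e-5)
1/t = 1/(1/73829) = 73829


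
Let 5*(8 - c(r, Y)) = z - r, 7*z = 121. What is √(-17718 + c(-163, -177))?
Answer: 2*I*√5434730/35 ≈ 133.21*I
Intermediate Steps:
z = 121/7 (z = (⅐)*121 = 121/7 ≈ 17.286)
c(r, Y) = 159/35 + r/5 (c(r, Y) = 8 - (121/7 - r)/5 = 8 + (-121/35 + r/5) = 159/35 + r/5)
√(-17718 + c(-163, -177)) = √(-17718 + (159/35 + (⅕)*(-163))) = √(-17718 + (159/35 - 163/5)) = √(-17718 - 982/35) = √(-621112/35) = 2*I*√5434730/35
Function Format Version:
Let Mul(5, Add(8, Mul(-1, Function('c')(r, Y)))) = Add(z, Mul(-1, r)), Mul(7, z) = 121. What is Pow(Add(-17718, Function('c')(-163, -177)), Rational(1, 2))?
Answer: Mul(Rational(2, 35), I, Pow(5434730, Rational(1, 2))) ≈ Mul(133.21, I)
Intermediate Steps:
z = Rational(121, 7) (z = Mul(Rational(1, 7), 121) = Rational(121, 7) ≈ 17.286)
Function('c')(r, Y) = Add(Rational(159, 35), Mul(Rational(1, 5), r)) (Function('c')(r, Y) = Add(8, Mul(Rational(-1, 5), Add(Rational(121, 7), Mul(-1, r)))) = Add(8, Add(Rational(-121, 35), Mul(Rational(1, 5), r))) = Add(Rational(159, 35), Mul(Rational(1, 5), r)))
Pow(Add(-17718, Function('c')(-163, -177)), Rational(1, 2)) = Pow(Add(-17718, Add(Rational(159, 35), Mul(Rational(1, 5), -163))), Rational(1, 2)) = Pow(Add(-17718, Add(Rational(159, 35), Rational(-163, 5))), Rational(1, 2)) = Pow(Add(-17718, Rational(-982, 35)), Rational(1, 2)) = Pow(Rational(-621112, 35), Rational(1, 2)) = Mul(Rational(2, 35), I, Pow(5434730, Rational(1, 2)))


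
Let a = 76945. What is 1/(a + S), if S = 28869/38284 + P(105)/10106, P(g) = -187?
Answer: 193449052/14885079601643 ≈ 1.2996e-5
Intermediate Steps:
S = 142295503/193449052 (S = 28869/38284 - 187/10106 = 142295503/193449052 ≈ 0.73557)
1/(a + S) = 1/(76945 + 142295503/193449052) = 1/(14885079601643/193449052) = 193449052/14885079601643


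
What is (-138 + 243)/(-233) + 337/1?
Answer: 78416/233 ≈ 336.55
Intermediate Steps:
(-138 + 243)/(-233) + 337/1 = 105*(-1/233) + 337*1 = -105/233 + 337 = 78416/233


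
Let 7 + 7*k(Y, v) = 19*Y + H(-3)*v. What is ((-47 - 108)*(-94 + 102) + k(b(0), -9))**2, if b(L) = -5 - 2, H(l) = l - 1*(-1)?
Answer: 77475204/49 ≈ 1.5811e+6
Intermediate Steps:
H(l) = 1 + l (H(l) = l + 1 = 1 + l)
b(L) = -7
k(Y, v) = -1 - 2*v/7 + 19*Y/7 (k(Y, v) = -1 + (19*Y + (1 - 3)*v)/7 = -1 + (19*Y - 2*v)/7 = -1 + (-2*v + 19*Y)/7 = -1 + (-2*v/7 + 19*Y/7) = -1 - 2*v/7 + 19*Y/7)
((-47 - 108)*(-94 + 102) + k(b(0), -9))**2 = ((-47 - 108)*(-94 + 102) + (-1 - 2/7*(-9) + (19/7)*(-7)))**2 = (-155*8 + (-1 + 18/7 - 19))**2 = (-1240 - 122/7)**2 = (-8802/7)**2 = 77475204/49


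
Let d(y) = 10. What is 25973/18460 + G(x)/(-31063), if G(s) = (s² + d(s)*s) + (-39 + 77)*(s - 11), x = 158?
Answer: 213679499/573422980 ≈ 0.37264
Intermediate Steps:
G(s) = -418 + s² + 48*s (G(s) = (s² + 10*s) + (-39 + 77)*(s - 11) = (s² + 10*s) + 38*(-11 + s) = (s² + 10*s) + (-418 + 38*s) = -418 + s² + 48*s)
25973/18460 + G(x)/(-31063) = 25973/18460 + (-418 + 158² + 48*158)/(-31063) = 25973*(1/18460) + (-418 + 24964 + 7584)*(-1/31063) = 25973/18460 + 32130*(-1/31063) = 25973/18460 - 32130/31063 = 213679499/573422980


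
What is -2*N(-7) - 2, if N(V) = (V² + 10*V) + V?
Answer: 54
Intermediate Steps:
N(V) = V² + 11*V
-2*N(-7) - 2 = -(-14)*(11 - 7) - 2 = -(-14)*4 - 2 = -2*(-28) - 2 = 56 - 2 = 54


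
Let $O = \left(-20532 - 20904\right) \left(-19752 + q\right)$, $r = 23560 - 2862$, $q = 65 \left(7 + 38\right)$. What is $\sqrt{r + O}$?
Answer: $\sqrt{697264270} \approx 26406.0$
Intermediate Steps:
$q = 2925$ ($q = 65 \cdot 45 = 2925$)
$r = 20698$
$O = 697243572$ ($O = \left(-20532 - 20904\right) \left(-19752 + 2925\right) = \left(-41436\right) \left(-16827\right) = 697243572$)
$\sqrt{r + O} = \sqrt{20698 + 697243572} = \sqrt{697264270}$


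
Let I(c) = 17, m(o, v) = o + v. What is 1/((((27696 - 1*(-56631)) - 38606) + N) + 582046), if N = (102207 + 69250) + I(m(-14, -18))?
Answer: 1/799241 ≈ 1.2512e-6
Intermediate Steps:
N = 171474 (N = (102207 + 69250) + 17 = 171457 + 17 = 171474)
1/((((27696 - 1*(-56631)) - 38606) + N) + 582046) = 1/((((27696 - 1*(-56631)) - 38606) + 171474) + 582046) = 1/((((27696 + 56631) - 38606) + 171474) + 582046) = 1/(((84327 - 38606) + 171474) + 582046) = 1/((45721 + 171474) + 582046) = 1/(217195 + 582046) = 1/799241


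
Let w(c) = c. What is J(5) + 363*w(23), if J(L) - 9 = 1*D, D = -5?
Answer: 8353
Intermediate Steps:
J(L) = 4 (J(L) = 9 + 1*(-5) = 9 - 5 = 4)
J(5) + 363*w(23) = 4 + 363*23 = 4 + 8349 = 8353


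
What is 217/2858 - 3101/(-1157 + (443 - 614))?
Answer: 4575417/1897712 ≈ 2.4110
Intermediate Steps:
217/2858 - 3101/(-1157 + (443 - 614)) = 217*(1/2858) - 3101/(-1157 - 171) = 217/2858 - 3101/(-1328) = 217/2858 - 3101*(-1/1328) = 217/2858 + 3101/1328 = 4575417/1897712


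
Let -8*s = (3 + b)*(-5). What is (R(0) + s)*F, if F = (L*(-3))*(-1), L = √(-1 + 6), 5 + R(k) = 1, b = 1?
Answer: -9*√5/2 ≈ -10.062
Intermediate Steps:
R(k) = -4 (R(k) = -5 + 1 = -4)
s = 5/2 (s = -(3 + 1)*(-5)/8 = -(-5)/2 = -⅛*(-20) = 5/2 ≈ 2.5000)
L = √5 ≈ 2.2361
F = 3*√5 (F = (√5*(-3))*(-1) = -3*√5*(-1) = 3*√5 ≈ 6.7082)
(R(0) + s)*F = (-4 + 5/2)*(3*√5) = -9*√5/2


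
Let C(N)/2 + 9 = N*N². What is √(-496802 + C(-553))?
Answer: I*√338721574 ≈ 18404.0*I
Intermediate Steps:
C(N) = -18 + 2*N³ (C(N) = -18 + 2*(N*N²) = -18 + 2*N³)
√(-496802 + C(-553)) = √(-496802 + (-18 + 2*(-553)³)) = √(-496802 + (-18 + 2*(-169112377))) = √(-496802 + (-18 - 338224754)) = √(-496802 - 338224772) = √(-338721574) = I*√338721574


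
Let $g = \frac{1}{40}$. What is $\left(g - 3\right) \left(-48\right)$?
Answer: $\frac{714}{5} \approx 142.8$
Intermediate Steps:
$g = \frac{1}{40} \approx 0.025$
$\left(g - 3\right) \left(-48\right) = \left(\frac{1}{40} - 3\right) \left(-48\right) = \left(- \frac{119}{40}\right) \left(-48\right) = \frac{714}{5}$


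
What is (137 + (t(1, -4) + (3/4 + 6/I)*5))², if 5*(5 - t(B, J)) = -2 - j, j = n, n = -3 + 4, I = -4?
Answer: 7711729/400 ≈ 19279.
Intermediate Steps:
n = 1
j = 1
t(B, J) = 28/5 (t(B, J) = 5 - (-2 - 1*1)/5 = 5 - (-2 - 1)/5 = 5 - ⅕*(-3) = 5 + ⅗ = 28/5)
(137 + (t(1, -4) + (3/4 + 6/I)*5))² = (137 + (28/5 + (3/4 + 6/(-4))*5))² = (137 + (28/5 + (3*(¼) + 6*(-¼))*5))² = (137 + (28/5 + (¾ - 3/2)*5))² = (137 + (28/5 - ¾*5))² = (137 + (28/5 - 15/4))² = (137 + 37/20)² = (2777/20)² = 7711729/400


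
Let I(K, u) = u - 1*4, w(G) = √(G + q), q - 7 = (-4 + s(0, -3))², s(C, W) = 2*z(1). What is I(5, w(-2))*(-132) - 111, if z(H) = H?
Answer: 21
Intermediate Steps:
s(C, W) = 2 (s(C, W) = 2*1 = 2)
q = 11 (q = 7 + (-4 + 2)² = 7 + (-2)² = 7 + 4 = 11)
w(G) = √(11 + G) (w(G) = √(G + 11) = √(11 + G))
I(K, u) = -4 + u (I(K, u) = u - 4 = -4 + u)
I(5, w(-2))*(-132) - 111 = (-4 + √(11 - 2))*(-132) - 111 = (-4 + √9)*(-132) - 111 = (-4 + 3)*(-132) - 111 = -1*(-132) - 111 = 132 - 111 = 21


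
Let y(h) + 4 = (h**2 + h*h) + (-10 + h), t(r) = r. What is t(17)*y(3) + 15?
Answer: 134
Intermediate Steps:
y(h) = -14 + h + 2*h**2 (y(h) = -4 + ((h**2 + h*h) + (-10 + h)) = -4 + ((h**2 + h**2) + (-10 + h)) = -4 + (2*h**2 + (-10 + h)) = -4 + (-10 + h + 2*h**2) = -14 + h + 2*h**2)
t(17)*y(3) + 15 = 17*(-14 + 3 + 2*3**2) + 15 = 17*(-14 + 3 + 2*9) + 15 = 17*(-14 + 3 + 18) + 15 = 17*7 + 15 = 119 + 15 = 134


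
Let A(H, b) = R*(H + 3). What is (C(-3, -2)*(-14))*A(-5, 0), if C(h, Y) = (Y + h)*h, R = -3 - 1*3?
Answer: -2520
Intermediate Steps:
R = -6 (R = -3 - 3 = -6)
A(H, b) = -18 - 6*H (A(H, b) = -6*(H + 3) = -6*(3 + H) = -18 - 6*H)
C(h, Y) = h*(Y + h)
(C(-3, -2)*(-14))*A(-5, 0) = (-3*(-2 - 3)*(-14))*(-18 - 6*(-5)) = (-3*(-5)*(-14))*(-18 + 30) = (15*(-14))*12 = -210*12 = -2520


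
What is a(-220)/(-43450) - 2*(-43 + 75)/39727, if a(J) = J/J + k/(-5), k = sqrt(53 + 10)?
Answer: -2820527/1726138150 + 3*sqrt(7)/217250 ≈ -0.0015975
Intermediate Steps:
k = 3*sqrt(7) (k = sqrt(63) = 3*sqrt(7) ≈ 7.9373)
a(J) = 1 - 3*sqrt(7)/5 (a(J) = J/J + (3*sqrt(7))/(-5) = 1 + (3*sqrt(7))*(-1/5) = 1 - 3*sqrt(7)/5)
a(-220)/(-43450) - 2*(-43 + 75)/39727 = (1 - 3*sqrt(7)/5)/(-43450) - 2*(-43 + 75)/39727 = (1 - 3*sqrt(7)/5)*(-1/43450) - 2*32*(1/39727) = (-1/43450 + 3*sqrt(7)/217250) - 64*1/39727 = (-1/43450 + 3*sqrt(7)/217250) - 64/39727 = -2820527/1726138150 + 3*sqrt(7)/217250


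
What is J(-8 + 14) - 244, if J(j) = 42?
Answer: -202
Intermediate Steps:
J(-8 + 14) - 244 = 42 - 244 = -202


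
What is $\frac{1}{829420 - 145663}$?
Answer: $\frac{1}{683757} \approx 1.4625 \cdot 10^{-6}$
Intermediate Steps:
$\frac{1}{829420 - 145663} = \frac{1}{683757}$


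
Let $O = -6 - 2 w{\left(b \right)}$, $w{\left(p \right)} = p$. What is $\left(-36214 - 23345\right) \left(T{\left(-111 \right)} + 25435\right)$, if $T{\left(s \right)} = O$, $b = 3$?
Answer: $-1514168457$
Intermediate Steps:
$O = -12$ ($O = -6 - 6 = -12$)
$T{\left(s \right)} = -12$
$\left(-36214 - 23345\right) \left(T{\left(-111 \right)} + 25435\right) = \left(-36214 - 23345\right) \left(-12 + 25435\right) = \left(-59559\right) 25423 = -1514168457$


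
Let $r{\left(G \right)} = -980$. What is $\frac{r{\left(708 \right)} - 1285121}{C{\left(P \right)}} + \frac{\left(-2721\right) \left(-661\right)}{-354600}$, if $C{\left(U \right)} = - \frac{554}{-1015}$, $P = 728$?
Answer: $- \frac{77148863705479}{32741400} \approx -2.3563 \cdot 10^{6}$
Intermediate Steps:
$C{\left(U \right)} = \frac{554}{1015}$ ($C{\left(U \right)} = \left(-554\right) \left(- \frac{1}{1015}\right) = \frac{554}{1015}$)
$\frac{r{\left(708 \right)} - 1285121}{C{\left(P \right)}} + \frac{\left(-2721\right) \left(-661\right)}{-354600} = \frac{-980 - 1285121}{\frac{554}{1015}} + \frac{\left(-2721\right) \left(-661\right)}{-354600} = \left(-980 - 1285121\right) \frac{1015}{554} + 1798581 \left(- \frac{1}{354600}\right) = \left(-1286101\right) \frac{1015}{554} - \frac{599527}{118200} = - \frac{1305392515}{554} - \frac{599527}{118200} = - \frac{77148863705479}{32741400}$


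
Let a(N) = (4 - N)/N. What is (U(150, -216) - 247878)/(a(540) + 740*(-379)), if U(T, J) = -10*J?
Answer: 16585965/18931117 ≈ 0.87612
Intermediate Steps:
a(N) = (4 - N)/N
(U(150, -216) - 247878)/(a(540) + 740*(-379)) = (-10*(-216) - 247878)/((4 - 1*540)/540 + 740*(-379)) = (2160 - 247878)/((4 - 540)/540 - 280460) = -245718/((1/540)*(-536) - 280460) = -245718/(-134/135 - 280460) = -245718/(-37862234/135) = -245718*(-135/37862234) = 16585965/18931117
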